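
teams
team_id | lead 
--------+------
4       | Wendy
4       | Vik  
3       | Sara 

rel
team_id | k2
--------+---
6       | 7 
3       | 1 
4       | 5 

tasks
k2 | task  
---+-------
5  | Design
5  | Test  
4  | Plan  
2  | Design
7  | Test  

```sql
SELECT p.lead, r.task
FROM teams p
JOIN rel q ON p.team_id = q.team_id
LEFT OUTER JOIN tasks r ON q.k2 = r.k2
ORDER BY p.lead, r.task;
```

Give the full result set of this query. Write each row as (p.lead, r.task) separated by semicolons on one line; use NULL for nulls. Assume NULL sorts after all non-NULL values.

(Sara, NULL); (Vik, Design); (Vik, Test); (Wendy, Design); (Wendy, Test)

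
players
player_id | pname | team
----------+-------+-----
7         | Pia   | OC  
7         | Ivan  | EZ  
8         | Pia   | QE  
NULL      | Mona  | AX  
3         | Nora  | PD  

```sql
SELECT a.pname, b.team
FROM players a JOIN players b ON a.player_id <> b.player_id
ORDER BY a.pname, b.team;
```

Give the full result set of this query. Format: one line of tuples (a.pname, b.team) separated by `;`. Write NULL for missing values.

INNER JOIN keeps only pairs where the ON condition holds.
Matching on a.player_id <> b.player_id. A NULL in a compared column never satisfies the condition.
- a row (player_id=7): matches 2 b row(s) → 2 output row(s).
- a row (player_id=7): matches 2 b row(s) → 2 output row(s).
- a row (player_id=8): matches 3 b row(s) → 3 output row(s).
- a row (player_id=NULL): no match → dropped.
- a row (player_id=3): matches 3 b row(s) → 3 output row(s).
After projecting and ordering:
a.pname | b.team
Ivan | PD
Ivan | QE
Nora | EZ
Nora | OC
Nora | QE
Pia | EZ
Pia | OC
Pia | PD
Pia | PD
Pia | QE

(Ivan, PD); (Ivan, QE); (Nora, EZ); (Nora, OC); (Nora, QE); (Pia, EZ); (Pia, OC); (Pia, PD); (Pia, PD); (Pia, QE)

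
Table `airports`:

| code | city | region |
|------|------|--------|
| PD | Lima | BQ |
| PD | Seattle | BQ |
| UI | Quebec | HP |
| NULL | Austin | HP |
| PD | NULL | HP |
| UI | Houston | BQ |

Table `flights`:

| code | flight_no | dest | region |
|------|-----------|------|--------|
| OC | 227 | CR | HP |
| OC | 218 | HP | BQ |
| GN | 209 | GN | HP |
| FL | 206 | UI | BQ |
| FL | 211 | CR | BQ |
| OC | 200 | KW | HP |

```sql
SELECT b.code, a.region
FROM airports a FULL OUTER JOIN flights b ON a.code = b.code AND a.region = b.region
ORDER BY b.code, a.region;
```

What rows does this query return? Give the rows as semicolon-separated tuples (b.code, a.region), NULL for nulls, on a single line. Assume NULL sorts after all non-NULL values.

(FL, NULL); (FL, NULL); (GN, NULL); (OC, NULL); (OC, NULL); (OC, NULL); (NULL, BQ); (NULL, BQ); (NULL, BQ); (NULL, HP); (NULL, HP); (NULL, HP)

FULL OUTER JOIN keeps every row from both sides; unmatched rows get NULL for the other side's columns.
Matching on a.code = b.code AND a.region = b.region. A NULL in a compared column never satisfies the condition.
- a[0] code=PD, region=BQ → no match; kept with NULLs on the b side.
- a[1] code=PD, region=BQ → no match; kept with NULLs on the b side.
- a[2] code=UI, region=HP → no match; kept with NULLs on the b side.
- a[3] code=NULL, region=HP → no match; kept with NULLs on the b side.
- a[4] code=PD, region=HP → no match; kept with NULLs on the b side.
- a[5] code=UI, region=BQ → no match; kept with NULLs on the b side.
- plus 6 unmatched b row(s), each kept with NULL a columns.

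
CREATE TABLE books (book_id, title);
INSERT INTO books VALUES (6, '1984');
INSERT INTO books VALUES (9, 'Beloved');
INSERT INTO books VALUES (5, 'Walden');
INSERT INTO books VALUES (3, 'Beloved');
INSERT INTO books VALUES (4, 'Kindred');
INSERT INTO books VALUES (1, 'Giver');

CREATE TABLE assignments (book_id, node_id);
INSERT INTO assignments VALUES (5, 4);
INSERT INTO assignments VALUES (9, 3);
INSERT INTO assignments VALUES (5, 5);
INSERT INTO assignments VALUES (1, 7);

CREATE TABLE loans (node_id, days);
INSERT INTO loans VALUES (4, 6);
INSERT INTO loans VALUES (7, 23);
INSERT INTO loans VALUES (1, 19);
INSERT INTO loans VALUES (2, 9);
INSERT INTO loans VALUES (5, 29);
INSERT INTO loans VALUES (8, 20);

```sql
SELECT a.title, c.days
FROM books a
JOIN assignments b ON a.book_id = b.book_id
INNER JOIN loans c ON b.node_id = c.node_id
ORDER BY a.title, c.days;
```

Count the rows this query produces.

Joins associate left-to-right: books INNER JOIN assignments on book_id gives 4 intermediate row(s).
Then INNER JOIN `loans c` on node_id: keep only rows whose b.node_id appears in c.
Result: 3 row(s).

3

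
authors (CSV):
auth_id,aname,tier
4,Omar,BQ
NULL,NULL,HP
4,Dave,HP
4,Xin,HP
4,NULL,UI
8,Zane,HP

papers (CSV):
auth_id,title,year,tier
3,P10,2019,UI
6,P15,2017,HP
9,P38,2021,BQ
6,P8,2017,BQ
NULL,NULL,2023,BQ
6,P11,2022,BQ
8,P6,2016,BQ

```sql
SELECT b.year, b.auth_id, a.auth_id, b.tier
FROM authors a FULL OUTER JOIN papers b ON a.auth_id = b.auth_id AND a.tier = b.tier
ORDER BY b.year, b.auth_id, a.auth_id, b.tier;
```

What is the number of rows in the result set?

13

FULL OUTER JOIN keeps every row from both sides; unmatched rows get NULL for the other side's columns.
Matching on a.auth_id = b.auth_id AND a.tier = b.tier. A NULL in a compared column never satisfies the condition.
- a[0] auth_id=4, tier=BQ → no match; kept with NULLs on the b side.
- a[1] auth_id=NULL, tier=HP → no match; kept with NULLs on the b side.
- a[2] auth_id=4, tier=HP → no match; kept with NULLs on the b side.
- a[3] auth_id=4, tier=HP → no match; kept with NULLs on the b side.
- a[4] auth_id=4, tier=UI → no match; kept with NULLs on the b side.
- a[5] auth_id=8, tier=HP → no match; kept with NULLs on the b side.
- plus 7 unmatched b row(s), each kept with NULL a columns.
Total: 0 matched + 13 padded = 13 rows.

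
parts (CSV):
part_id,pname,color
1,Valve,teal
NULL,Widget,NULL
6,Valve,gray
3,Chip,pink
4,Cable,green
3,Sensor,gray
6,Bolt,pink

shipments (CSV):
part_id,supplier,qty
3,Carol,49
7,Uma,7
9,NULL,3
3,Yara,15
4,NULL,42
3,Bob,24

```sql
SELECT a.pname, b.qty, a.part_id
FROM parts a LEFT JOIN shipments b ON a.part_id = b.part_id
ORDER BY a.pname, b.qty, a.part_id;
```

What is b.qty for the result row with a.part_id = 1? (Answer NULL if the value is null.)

LEFT JOIN keeps every row from `parts`; unmatched rows get NULL for `shipments`'s columns.
Matching on a.part_id = b.part_id. A NULL in a compared column never satisfies the condition.
Matched pairs: 7; unmatched a rows kept: 4.

NULL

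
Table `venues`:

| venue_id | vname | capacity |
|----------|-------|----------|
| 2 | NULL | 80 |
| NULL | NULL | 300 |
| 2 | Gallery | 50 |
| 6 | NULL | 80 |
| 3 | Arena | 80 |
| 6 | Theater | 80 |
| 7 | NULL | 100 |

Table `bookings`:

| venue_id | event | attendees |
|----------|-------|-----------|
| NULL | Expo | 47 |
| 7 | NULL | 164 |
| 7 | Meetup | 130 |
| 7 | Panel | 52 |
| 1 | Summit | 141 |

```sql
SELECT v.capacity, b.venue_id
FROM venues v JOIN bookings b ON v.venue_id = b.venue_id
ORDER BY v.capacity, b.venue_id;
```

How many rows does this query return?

INNER JOIN keeps only pairs where the ON condition holds.
Matching on v.venue_id = b.venue_id. A NULL in a compared column never satisfies the condition.
- v row (venue_id=2): no match → dropped.
- v row (venue_id=NULL): no match → dropped.
- v row (venue_id=2): no match → dropped.
- v row (venue_id=6): no match → dropped.
- v row (venue_id=3): no match → dropped.
- v row (venue_id=6): no match → dropped.
- v row (venue_id=7): matches 3 b row(s) → 3 output row(s).
Total: 3 rows.

3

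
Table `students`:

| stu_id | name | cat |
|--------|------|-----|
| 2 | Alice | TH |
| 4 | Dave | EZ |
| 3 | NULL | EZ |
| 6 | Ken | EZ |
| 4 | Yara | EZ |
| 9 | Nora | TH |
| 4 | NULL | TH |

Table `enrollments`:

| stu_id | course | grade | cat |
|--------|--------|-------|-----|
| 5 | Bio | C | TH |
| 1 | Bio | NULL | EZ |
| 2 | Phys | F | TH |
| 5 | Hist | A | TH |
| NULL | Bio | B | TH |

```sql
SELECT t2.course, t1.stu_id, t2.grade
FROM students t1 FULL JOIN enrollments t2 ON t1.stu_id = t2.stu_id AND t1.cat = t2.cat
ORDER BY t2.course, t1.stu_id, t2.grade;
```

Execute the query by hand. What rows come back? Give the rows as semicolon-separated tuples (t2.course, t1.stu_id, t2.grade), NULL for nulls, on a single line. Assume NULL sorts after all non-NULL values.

(Bio, NULL, B); (Bio, NULL, C); (Bio, NULL, NULL); (Hist, NULL, A); (Phys, 2, F); (NULL, 3, NULL); (NULL, 4, NULL); (NULL, 4, NULL); (NULL, 4, NULL); (NULL, 6, NULL); (NULL, 9, NULL)

FULL OUTER JOIN keeps every row from both sides; unmatched rows get NULL for the other side's columns.
Matching on t1.stu_id = t2.stu_id AND t1.cat = t2.cat. A NULL in a compared column never satisfies the condition.
- t1[0] stu_id=2, cat=TH → 1 match(es) in t2 → 1 row(s).
- t1[1] stu_id=4, cat=EZ → no match; kept with NULLs on the t2 side.
- t1[2] stu_id=3, cat=EZ → no match; kept with NULLs on the t2 side.
- t1[3] stu_id=6, cat=EZ → no match; kept with NULLs on the t2 side.
- t1[4] stu_id=4, cat=EZ → no match; kept with NULLs on the t2 side.
- t1[5] stu_id=9, cat=TH → no match; kept with NULLs on the t2 side.
- t1[6] stu_id=4, cat=TH → no match; kept with NULLs on the t2 side.
- 4 t2 row(s) had no t1 match → kept, t1 columns NULL.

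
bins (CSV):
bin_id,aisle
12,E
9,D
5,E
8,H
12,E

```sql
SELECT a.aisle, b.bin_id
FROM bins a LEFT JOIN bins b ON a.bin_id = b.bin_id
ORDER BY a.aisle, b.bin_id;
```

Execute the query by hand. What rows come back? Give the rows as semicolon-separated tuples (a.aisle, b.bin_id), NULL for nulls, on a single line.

LEFT JOIN keeps every row from `bins a`; unmatched rows get NULL for `bins b`'s columns.
Matching on a.bin_id = b.bin_id.
- a (bin_id=12) pairs with 2 row(s) of b.
- a (bin_id=9) pairs with 1 row(s) of b.
- a (bin_id=5) pairs with 1 row(s) of b.
- a (bin_id=8) pairs with 1 row(s) of b.
- a (bin_id=12) pairs with 2 row(s) of b.
After projecting and ordering:
a.aisle | b.bin_id
D | 9
E | 5
E | 12
E | 12
E | 12
E | 12
H | 8

(D, 9); (E, 5); (E, 12); (E, 12); (E, 12); (E, 12); (H, 8)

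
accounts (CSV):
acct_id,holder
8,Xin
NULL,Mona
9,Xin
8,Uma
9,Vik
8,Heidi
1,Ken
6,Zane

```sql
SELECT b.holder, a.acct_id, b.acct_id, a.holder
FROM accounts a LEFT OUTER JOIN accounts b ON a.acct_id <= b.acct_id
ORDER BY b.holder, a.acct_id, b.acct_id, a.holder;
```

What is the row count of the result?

33

LEFT JOIN keeps every row from `accounts a`; unmatched rows get NULL for `accounts b`'s columns.
Matching on a.acct_id <= b.acct_id. A NULL in a compared column never satisfies the condition.
- a (acct_id=8) pairs with 5 row(s) of b.
- a (acct_id=NULL) has no partner → padded with NULL.
- a (acct_id=9) pairs with 2 row(s) of b.
- a (acct_id=8) pairs with 5 row(s) of b.
- a (acct_id=9) pairs with 2 row(s) of b.
- a (acct_id=8) pairs with 5 row(s) of b.
- a (acct_id=1) pairs with 7 row(s) of b.
- a (acct_id=6) pairs with 6 row(s) of b.
Total: 32 matched + 1 padded = 33 rows.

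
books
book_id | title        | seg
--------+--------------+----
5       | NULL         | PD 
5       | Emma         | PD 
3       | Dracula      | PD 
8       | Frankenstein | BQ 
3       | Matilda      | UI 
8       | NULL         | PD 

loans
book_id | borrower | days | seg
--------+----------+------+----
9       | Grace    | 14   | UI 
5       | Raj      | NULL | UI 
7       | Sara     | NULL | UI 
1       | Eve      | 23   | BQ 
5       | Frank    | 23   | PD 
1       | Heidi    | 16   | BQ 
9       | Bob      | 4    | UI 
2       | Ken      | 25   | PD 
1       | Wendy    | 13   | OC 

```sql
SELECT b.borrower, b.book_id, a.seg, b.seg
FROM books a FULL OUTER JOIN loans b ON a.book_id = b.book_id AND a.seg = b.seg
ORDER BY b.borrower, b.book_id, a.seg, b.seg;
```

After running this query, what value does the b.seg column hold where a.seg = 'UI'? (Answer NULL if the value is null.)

FULL OUTER JOIN keeps every row from both sides; unmatched rows get NULL for the other side's columns.
Matching on a.book_id = b.book_id AND a.seg = b.seg.
- a (book_id=5, seg=PD) pairs with 1 row(s) of b.
- a (book_id=5, seg=PD) pairs with 1 row(s) of b.
- a (book_id=3, seg=PD) has no partner → padded with NULL.
- a (book_id=8, seg=BQ) has no partner → padded with NULL.
- a (book_id=3, seg=UI) has no partner → padded with NULL.
- a (book_id=8, seg=PD) has no partner → padded with NULL.
- 8 row(s) from b found no a partner → padded with NULL.

NULL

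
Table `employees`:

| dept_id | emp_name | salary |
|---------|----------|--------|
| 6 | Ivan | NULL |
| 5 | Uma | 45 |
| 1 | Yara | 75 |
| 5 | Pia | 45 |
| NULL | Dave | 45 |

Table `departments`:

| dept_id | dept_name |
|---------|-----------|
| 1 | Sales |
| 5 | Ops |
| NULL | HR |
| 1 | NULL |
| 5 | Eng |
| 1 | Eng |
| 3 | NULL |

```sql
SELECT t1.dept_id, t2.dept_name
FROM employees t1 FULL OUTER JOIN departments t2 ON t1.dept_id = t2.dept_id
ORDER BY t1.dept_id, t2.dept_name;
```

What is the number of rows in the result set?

FULL OUTER JOIN keeps every row from both sides; unmatched rows get NULL for the other side's columns.
Matching on t1.dept_id = t2.dept_id. A NULL in a compared column never satisfies the condition.
- t1[0] dept_id=6 → no match; kept with NULLs on the t2 side.
- t1[1] dept_id=5 → 2 match(es) in t2 → 2 row(s).
- t1[2] dept_id=1 → 3 match(es) in t2 → 3 row(s).
- t1[3] dept_id=5 → 2 match(es) in t2 → 2 row(s).
- t1[4] dept_id=NULL → no match; kept with NULLs on the t2 side.
- plus 2 unmatched t2 row(s), each kept with NULL t1 columns.
Total: 7 matched + 4 padded = 11 rows.

11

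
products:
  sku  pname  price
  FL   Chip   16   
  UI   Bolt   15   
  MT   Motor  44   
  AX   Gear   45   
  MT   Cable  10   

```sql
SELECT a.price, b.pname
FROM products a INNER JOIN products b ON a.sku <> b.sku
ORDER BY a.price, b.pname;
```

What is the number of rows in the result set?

INNER JOIN keeps only pairs where the ON condition holds.
Matching on a.sku <> b.sku.
Matched pairs: 18.
Total: 18 rows.

18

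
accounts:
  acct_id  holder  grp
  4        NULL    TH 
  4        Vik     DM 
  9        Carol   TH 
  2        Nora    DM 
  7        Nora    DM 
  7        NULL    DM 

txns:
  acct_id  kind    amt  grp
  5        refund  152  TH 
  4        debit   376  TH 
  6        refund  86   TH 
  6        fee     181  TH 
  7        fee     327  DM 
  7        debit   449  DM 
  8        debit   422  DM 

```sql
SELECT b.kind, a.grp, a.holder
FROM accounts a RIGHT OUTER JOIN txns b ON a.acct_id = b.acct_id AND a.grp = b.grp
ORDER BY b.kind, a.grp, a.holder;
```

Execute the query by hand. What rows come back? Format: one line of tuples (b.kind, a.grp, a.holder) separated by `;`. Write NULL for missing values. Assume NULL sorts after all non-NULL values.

RIGHT JOIN keeps every row from `txns`; unmatched rows get NULL for `accounts`'s columns.
Matching on a.acct_id = b.acct_id AND a.grp = b.grp.
- a row (acct_id=4, grp=TH): matches 1 b row(s) → 1 output row(s).
- a row (acct_id=4, grp=DM): no match.
- a row (acct_id=9, grp=TH): no match.
- a row (acct_id=2, grp=DM): no match.
- a row (acct_id=7, grp=DM): matches 2 b row(s) → 2 output row(s).
- a row (acct_id=7, grp=DM): matches 2 b row(s) → 2 output row(s).
- 4 b row(s) had no a match → kept, a columns NULL.
After projecting and ordering:
b.kind | a.grp | a.holder
debit | DM | Nora
debit | DM | NULL
debit | TH | NULL
debit | NULL | NULL
fee | DM | Nora
fee | DM | NULL
fee | NULL | NULL
refund | NULL | NULL
refund | NULL | NULL

(debit, DM, Nora); (debit, DM, NULL); (debit, TH, NULL); (debit, NULL, NULL); (fee, DM, Nora); (fee, DM, NULL); (fee, NULL, NULL); (refund, NULL, NULL); (refund, NULL, NULL)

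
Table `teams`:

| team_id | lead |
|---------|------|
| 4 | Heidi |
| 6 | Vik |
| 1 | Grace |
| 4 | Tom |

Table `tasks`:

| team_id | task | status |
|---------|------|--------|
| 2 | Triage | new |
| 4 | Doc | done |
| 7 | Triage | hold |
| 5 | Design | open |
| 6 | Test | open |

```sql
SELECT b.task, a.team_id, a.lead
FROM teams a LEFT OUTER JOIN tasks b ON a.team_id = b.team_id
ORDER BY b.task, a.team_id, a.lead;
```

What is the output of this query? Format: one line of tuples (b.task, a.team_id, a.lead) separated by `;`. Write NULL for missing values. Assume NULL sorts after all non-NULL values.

LEFT JOIN keeps every row from `teams`; unmatched rows get NULL for `tasks`'s columns.
Matching on a.team_id = b.team_id.
- team_id=4: 1 matching b row(s), so 1 row(s) emitted.
- team_id=6: 1 matching b row(s), so 1 row(s) emitted.
- team_id=1: no b row matches, row kept with b columns NULL.
- team_id=4: 1 matching b row(s), so 1 row(s) emitted.
After projecting and ordering:
b.task | a.team_id | a.lead
Doc | 4 | Heidi
Doc | 4 | Tom
Test | 6 | Vik
NULL | 1 | Grace

(Doc, 4, Heidi); (Doc, 4, Tom); (Test, 6, Vik); (NULL, 1, Grace)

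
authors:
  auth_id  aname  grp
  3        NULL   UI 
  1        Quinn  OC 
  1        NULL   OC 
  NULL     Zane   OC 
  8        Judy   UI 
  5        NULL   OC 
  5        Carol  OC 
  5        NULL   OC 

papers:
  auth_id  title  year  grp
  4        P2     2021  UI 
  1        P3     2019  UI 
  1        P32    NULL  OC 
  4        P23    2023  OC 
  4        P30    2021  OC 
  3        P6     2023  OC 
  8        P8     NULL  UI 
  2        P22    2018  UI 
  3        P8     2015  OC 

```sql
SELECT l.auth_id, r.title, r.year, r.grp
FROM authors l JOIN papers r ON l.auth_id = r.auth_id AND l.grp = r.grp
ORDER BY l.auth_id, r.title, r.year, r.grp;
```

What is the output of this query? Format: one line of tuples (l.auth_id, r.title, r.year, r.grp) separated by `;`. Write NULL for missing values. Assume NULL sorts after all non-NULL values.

(1, P32, NULL, OC); (1, P32, NULL, OC); (8, P8, NULL, UI)

INNER JOIN keeps only pairs where the ON condition holds.
Matching on l.auth_id = r.auth_id AND l.grp = r.grp. A NULL in a compared column never satisfies the condition.
- auth_id=3, grp=UI: no matching r row, dropped.
- auth_id=1, grp=OC: 1 matching r row(s), so 1 row(s) emitted.
- auth_id=1, grp=OC: 1 matching r row(s), so 1 row(s) emitted.
- auth_id=NULL, grp=OC: no matching r row, dropped.
- auth_id=8, grp=UI: 1 matching r row(s), so 1 row(s) emitted.
- auth_id=5, grp=OC: no matching r row, dropped.
- auth_id=5, grp=OC: no matching r row, dropped.
- auth_id=5, grp=OC: no matching r row, dropped.
After projecting and ordering:
l.auth_id | r.title | r.year | r.grp
1 | P32 | NULL | OC
1 | P32 | NULL | OC
8 | P8 | NULL | UI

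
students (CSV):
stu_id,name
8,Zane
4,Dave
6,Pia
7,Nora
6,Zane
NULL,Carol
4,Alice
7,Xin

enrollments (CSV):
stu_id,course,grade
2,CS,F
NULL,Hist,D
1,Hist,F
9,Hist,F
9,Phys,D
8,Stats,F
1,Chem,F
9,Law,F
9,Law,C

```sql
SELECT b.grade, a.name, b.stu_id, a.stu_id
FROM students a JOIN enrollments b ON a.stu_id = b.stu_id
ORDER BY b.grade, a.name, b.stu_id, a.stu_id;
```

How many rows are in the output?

1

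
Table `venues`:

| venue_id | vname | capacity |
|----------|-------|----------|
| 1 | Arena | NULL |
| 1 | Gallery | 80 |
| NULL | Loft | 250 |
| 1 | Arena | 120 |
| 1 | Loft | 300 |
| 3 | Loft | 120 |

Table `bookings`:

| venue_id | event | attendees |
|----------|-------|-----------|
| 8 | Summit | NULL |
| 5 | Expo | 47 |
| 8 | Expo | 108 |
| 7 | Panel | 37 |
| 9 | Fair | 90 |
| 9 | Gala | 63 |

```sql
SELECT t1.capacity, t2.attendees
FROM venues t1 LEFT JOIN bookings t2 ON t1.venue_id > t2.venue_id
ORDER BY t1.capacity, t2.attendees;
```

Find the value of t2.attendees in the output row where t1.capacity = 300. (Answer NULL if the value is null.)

LEFT JOIN keeps every row from `venues`; unmatched rows get NULL for `bookings`'s columns.
Matching on t1.venue_id > t2.venue_id. A NULL in a compared column never satisfies the condition.
- venue_id=1: no t2 row matches, row kept with t2 columns NULL.
- venue_id=1: no t2 row matches, row kept with t2 columns NULL.
- venue_id=NULL: no t2 row matches, row kept with t2 columns NULL.
- venue_id=1: no t2 row matches, row kept with t2 columns NULL.
- venue_id=1: no t2 row matches, row kept with t2 columns NULL.
- venue_id=3: no t2 row matches, row kept with t2 columns NULL.

NULL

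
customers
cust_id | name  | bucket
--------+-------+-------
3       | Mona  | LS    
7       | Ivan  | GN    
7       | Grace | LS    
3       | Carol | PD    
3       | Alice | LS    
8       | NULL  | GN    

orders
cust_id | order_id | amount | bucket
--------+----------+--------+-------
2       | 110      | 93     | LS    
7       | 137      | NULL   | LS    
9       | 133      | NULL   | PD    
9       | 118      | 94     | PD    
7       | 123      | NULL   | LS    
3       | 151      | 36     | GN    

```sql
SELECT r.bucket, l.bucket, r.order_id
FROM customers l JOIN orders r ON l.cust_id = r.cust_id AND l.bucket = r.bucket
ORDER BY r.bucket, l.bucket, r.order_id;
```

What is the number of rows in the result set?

2

INNER JOIN keeps only pairs where the ON condition holds.
Matching on l.cust_id = r.cust_id AND l.bucket = r.bucket.
- cust_id=3, bucket=LS: no matching r row, dropped.
- cust_id=7, bucket=GN: no matching r row, dropped.
- cust_id=7, bucket=LS: 2 matching r row(s), so 2 row(s) emitted.
- cust_id=3, bucket=PD: no matching r row, dropped.
- cust_id=3, bucket=LS: no matching r row, dropped.
- cust_id=8, bucket=GN: no matching r row, dropped.
Total: 2 rows.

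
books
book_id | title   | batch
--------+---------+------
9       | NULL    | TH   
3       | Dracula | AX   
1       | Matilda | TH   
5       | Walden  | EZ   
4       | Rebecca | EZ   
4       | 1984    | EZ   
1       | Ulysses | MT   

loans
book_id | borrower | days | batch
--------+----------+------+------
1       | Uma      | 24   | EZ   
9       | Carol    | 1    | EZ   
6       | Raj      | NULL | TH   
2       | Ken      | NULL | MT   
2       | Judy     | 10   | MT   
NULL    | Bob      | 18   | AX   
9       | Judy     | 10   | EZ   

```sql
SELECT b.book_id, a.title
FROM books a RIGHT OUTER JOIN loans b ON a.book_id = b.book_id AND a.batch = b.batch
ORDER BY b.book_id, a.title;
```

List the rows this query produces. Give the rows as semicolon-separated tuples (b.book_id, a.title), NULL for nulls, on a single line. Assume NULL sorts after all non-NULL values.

(1, NULL); (2, NULL); (2, NULL); (6, NULL); (9, NULL); (9, NULL); (NULL, NULL)

RIGHT JOIN keeps every row from `loans`; unmatched rows get NULL for `books`'s columns.
Matching on a.book_id = b.book_id AND a.batch = b.batch. A NULL in a compared column never satisfies the condition.
- a[0] book_id=9, batch=TH → no match.
- a[1] book_id=3, batch=AX → no match.
- a[2] book_id=1, batch=TH → no match.
- a[3] book_id=5, batch=EZ → no match.
- a[4] book_id=4, batch=EZ → no match.
- a[5] book_id=4, batch=EZ → no match.
- a[6] book_id=1, batch=MT → no match.
- plus 7 unmatched b row(s), each kept with NULL a columns.
After projecting and ordering:
b.book_id | a.title
1 | NULL
2 | NULL
2 | NULL
6 | NULL
9 | NULL
9 | NULL
NULL | NULL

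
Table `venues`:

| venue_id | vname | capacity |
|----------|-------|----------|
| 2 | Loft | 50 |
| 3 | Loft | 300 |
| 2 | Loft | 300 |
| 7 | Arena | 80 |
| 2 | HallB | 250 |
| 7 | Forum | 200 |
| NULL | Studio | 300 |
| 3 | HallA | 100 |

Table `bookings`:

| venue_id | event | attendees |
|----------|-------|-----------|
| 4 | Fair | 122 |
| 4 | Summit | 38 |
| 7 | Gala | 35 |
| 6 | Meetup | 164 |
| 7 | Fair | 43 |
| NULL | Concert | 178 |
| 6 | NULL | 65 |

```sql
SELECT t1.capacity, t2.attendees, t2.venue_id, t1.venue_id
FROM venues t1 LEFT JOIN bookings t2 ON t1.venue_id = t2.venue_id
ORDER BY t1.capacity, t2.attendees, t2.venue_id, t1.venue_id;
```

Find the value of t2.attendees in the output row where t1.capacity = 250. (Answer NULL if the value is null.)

NULL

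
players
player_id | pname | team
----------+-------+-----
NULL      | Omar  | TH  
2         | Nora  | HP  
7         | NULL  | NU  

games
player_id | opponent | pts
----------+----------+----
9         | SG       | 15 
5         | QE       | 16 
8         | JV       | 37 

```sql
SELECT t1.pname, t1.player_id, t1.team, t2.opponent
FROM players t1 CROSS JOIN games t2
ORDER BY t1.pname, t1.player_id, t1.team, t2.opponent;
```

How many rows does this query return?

CROSS JOIN pairs every row of `players` with every row of `games`: 3 × 3 = 9 rows.

9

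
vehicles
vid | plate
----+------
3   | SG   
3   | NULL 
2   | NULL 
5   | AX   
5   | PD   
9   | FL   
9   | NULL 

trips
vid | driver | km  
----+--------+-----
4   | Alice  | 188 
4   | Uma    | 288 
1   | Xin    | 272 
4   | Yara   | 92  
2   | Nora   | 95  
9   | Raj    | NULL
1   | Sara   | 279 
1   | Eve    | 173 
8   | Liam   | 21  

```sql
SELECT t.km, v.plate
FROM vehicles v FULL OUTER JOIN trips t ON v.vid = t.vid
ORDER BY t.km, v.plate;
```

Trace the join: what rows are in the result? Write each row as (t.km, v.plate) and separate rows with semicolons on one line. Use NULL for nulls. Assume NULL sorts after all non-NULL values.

FULL OUTER JOIN keeps every row from both sides; unmatched rows get NULL for the other side's columns.
Matching on v.vid = t.vid.
- vid=3: no t row matches, row kept with t columns NULL.
- vid=3: no t row matches, row kept with t columns NULL.
- vid=2: 1 matching t row(s), so 1 row(s) emitted.
- vid=5: no t row matches, row kept with t columns NULL.
- vid=5: no t row matches, row kept with t columns NULL.
- vid=9: 1 matching t row(s), so 1 row(s) emitted.
- vid=9: 1 matching t row(s), so 1 row(s) emitted.
- plus 7 unmatched t row(s), each kept with NULL v columns.

(21, NULL); (92, NULL); (95, NULL); (173, NULL); (188, NULL); (272, NULL); (279, NULL); (288, NULL); (NULL, AX); (NULL, FL); (NULL, PD); (NULL, SG); (NULL, NULL); (NULL, NULL)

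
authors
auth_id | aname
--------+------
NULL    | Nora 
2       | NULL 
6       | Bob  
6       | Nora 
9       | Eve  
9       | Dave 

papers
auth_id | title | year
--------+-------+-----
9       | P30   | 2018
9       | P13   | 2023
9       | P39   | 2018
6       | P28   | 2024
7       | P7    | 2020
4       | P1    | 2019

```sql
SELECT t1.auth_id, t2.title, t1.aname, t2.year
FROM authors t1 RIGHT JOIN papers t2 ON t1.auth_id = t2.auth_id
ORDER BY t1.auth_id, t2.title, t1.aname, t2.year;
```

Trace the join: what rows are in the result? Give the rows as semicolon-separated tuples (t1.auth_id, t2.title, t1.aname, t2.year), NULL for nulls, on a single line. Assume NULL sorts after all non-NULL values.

RIGHT JOIN keeps every row from `papers`; unmatched rows get NULL for `authors`'s columns.
Matching on t1.auth_id = t2.auth_id. A NULL in a compared column never satisfies the condition.
- auth_id=NULL: no matching t2 row.
- auth_id=2: no matching t2 row.
- auth_id=6: 1 matching t2 row(s), so 1 row(s) emitted.
- auth_id=6: 1 matching t2 row(s), so 1 row(s) emitted.
- auth_id=9: 3 matching t2 row(s), so 3 row(s) emitted.
- auth_id=9: 3 matching t2 row(s), so 3 row(s) emitted.
- plus 2 unmatched t2 row(s), each kept with NULL t1 columns.
After projecting and ordering:
t1.auth_id | t2.title | t1.aname | t2.year
6 | P28 | Bob | 2024
6 | P28 | Nora | 2024
9 | P13 | Dave | 2023
9 | P13 | Eve | 2023
9 | P30 | Dave | 2018
9 | P30 | Eve | 2018
9 | P39 | Dave | 2018
9 | P39 | Eve | 2018
NULL | P1 | NULL | 2019
NULL | P7 | NULL | 2020

(6, P28, Bob, 2024); (6, P28, Nora, 2024); (9, P13, Dave, 2023); (9, P13, Eve, 2023); (9, P30, Dave, 2018); (9, P30, Eve, 2018); (9, P39, Dave, 2018); (9, P39, Eve, 2018); (NULL, P1, NULL, 2019); (NULL, P7, NULL, 2020)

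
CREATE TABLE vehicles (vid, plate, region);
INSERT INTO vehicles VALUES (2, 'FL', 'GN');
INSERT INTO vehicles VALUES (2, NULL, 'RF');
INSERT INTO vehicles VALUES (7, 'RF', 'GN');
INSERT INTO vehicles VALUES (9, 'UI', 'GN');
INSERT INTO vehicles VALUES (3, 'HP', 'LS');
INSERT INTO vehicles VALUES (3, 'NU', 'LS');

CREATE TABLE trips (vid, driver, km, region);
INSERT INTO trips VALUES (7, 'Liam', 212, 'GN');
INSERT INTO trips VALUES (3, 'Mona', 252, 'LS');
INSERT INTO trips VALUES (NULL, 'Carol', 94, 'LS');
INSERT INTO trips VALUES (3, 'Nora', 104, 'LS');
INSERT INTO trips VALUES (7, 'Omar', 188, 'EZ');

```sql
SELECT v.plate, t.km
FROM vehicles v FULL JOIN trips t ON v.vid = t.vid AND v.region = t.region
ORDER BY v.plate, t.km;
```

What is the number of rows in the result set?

10

FULL OUTER JOIN keeps every row from both sides; unmatched rows get NULL for the other side's columns.
Matching on v.vid = t.vid AND v.region = t.region. A NULL in a compared column never satisfies the condition.
- vid=2, region=GN: no t row matches, row kept with t columns NULL.
- vid=2, region=RF: no t row matches, row kept with t columns NULL.
- vid=7, region=GN: 1 matching t row(s), so 1 row(s) emitted.
- vid=9, region=GN: no t row matches, row kept with t columns NULL.
- vid=3, region=LS: 2 matching t row(s), so 2 row(s) emitted.
- vid=3, region=LS: 2 matching t row(s), so 2 row(s) emitted.
- 2 t row(s) had no v match → kept, v columns NULL.
Total: 5 matched + 5 padded = 10 rows.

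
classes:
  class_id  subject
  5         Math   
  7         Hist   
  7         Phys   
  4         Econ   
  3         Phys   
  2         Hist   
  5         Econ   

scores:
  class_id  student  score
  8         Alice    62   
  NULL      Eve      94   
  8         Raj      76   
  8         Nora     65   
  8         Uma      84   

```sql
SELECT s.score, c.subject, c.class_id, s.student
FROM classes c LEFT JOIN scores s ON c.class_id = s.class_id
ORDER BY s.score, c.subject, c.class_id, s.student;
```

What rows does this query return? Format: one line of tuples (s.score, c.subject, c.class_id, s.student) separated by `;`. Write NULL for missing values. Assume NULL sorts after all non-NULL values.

(NULL, Econ, 4, NULL); (NULL, Econ, 5, NULL); (NULL, Hist, 2, NULL); (NULL, Hist, 7, NULL); (NULL, Math, 5, NULL); (NULL, Phys, 3, NULL); (NULL, Phys, 7, NULL)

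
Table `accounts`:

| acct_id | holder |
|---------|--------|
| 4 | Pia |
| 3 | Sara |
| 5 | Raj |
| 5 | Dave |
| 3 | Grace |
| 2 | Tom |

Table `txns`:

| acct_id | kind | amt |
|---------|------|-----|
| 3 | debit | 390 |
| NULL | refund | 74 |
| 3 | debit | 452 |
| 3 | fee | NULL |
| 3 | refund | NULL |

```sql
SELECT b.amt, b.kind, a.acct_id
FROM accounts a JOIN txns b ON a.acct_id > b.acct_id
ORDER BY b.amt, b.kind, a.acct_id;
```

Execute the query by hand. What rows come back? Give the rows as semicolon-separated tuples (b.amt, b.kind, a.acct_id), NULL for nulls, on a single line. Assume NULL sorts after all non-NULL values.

(390, debit, 4); (390, debit, 5); (390, debit, 5); (452, debit, 4); (452, debit, 5); (452, debit, 5); (NULL, fee, 4); (NULL, fee, 5); (NULL, fee, 5); (NULL, refund, 4); (NULL, refund, 5); (NULL, refund, 5)

INNER JOIN keeps only pairs where the ON condition holds.
Matching on a.acct_id > b.acct_id. A NULL in a compared column never satisfies the condition.
- a (acct_id=4) pairs with 4 row(s) of b.
- a (acct_id=3) has no partner → excluded.
- a (acct_id=5) pairs with 4 row(s) of b.
- a (acct_id=5) pairs with 4 row(s) of b.
- a (acct_id=3) has no partner → excluded.
- a (acct_id=2) has no partner → excluded.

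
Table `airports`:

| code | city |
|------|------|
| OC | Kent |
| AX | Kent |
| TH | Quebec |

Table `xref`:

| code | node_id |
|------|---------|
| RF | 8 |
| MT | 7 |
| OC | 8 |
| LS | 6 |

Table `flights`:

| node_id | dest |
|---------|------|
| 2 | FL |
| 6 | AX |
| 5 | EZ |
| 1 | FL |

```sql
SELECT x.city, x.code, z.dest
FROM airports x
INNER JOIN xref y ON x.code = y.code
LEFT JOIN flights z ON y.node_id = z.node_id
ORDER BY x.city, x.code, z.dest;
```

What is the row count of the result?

Step 1 — x INNER JOIN y on code → 1 row(s).
Then LEFT JOIN `flights z` on node_id: each of those 1 rows is kept; rows whose y.node_id has no match in z get NULL for z's columns.
Result: 1 row(s).

1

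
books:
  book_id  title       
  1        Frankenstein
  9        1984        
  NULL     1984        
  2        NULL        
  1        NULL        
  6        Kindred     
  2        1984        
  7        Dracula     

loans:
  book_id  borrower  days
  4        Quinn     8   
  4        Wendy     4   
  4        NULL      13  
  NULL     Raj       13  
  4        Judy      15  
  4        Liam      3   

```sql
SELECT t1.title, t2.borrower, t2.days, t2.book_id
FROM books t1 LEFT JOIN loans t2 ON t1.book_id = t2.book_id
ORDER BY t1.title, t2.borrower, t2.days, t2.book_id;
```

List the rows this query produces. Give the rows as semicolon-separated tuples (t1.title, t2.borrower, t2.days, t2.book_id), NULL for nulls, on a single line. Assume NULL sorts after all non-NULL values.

LEFT JOIN keeps every row from `books`; unmatched rows get NULL for `loans`'s columns.
Matching on t1.book_id = t2.book_id. A NULL in a compared column never satisfies the condition.
Matched pairs: 0; unmatched t1 rows kept: 8.

(1984, NULL, NULL, NULL); (1984, NULL, NULL, NULL); (1984, NULL, NULL, NULL); (Dracula, NULL, NULL, NULL); (Frankenstein, NULL, NULL, NULL); (Kindred, NULL, NULL, NULL); (NULL, NULL, NULL, NULL); (NULL, NULL, NULL, NULL)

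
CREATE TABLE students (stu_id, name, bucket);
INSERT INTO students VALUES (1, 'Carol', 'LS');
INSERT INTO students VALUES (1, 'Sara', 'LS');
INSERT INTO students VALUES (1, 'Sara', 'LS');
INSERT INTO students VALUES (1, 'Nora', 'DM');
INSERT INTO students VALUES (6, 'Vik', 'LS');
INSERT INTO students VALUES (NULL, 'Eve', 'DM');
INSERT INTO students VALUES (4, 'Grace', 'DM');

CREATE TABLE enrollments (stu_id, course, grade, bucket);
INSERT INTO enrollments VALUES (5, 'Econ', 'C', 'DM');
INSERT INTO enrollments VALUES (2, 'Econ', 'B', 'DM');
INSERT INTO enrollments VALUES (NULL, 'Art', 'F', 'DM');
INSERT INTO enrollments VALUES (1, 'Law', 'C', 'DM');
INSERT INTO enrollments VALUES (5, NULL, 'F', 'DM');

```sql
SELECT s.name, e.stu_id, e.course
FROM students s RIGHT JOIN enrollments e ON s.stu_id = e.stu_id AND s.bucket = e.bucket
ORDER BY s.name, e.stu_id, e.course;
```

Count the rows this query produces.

RIGHT JOIN keeps every row from `enrollments`; unmatched rows get NULL for `students`'s columns.
Matching on s.stu_id = e.stu_id AND s.bucket = e.bucket. A NULL in a compared column never satisfies the condition.
- s row (stu_id=1, bucket=LS): no match.
- s row (stu_id=1, bucket=LS): no match.
- s row (stu_id=1, bucket=LS): no match.
- s row (stu_id=1, bucket=DM): matches 1 e row(s) → 1 output row(s).
- s row (stu_id=6, bucket=LS): no match.
- s row (stu_id=NULL, bucket=DM): no match.
- s row (stu_id=4, bucket=DM): no match.
- plus 4 unmatched e row(s), each kept with NULL s columns.
Total: 1 matched + 4 padded = 5 rows.

5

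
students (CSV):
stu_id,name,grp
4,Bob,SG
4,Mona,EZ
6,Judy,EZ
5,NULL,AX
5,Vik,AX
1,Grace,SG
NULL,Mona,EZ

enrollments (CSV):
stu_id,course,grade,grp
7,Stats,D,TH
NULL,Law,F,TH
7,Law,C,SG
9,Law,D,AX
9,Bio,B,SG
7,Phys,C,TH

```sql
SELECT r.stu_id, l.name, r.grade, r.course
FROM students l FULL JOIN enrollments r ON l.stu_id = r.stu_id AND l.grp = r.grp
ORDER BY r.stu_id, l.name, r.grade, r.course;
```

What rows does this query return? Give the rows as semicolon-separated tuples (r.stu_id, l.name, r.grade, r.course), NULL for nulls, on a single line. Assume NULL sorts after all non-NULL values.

FULL OUTER JOIN keeps every row from both sides; unmatched rows get NULL for the other side's columns.
Matching on l.stu_id = r.stu_id AND l.grp = r.grp. A NULL in a compared column never satisfies the condition.
- l row (stu_id=4, grp=SG): no match → kept, r columns NULL.
- l row (stu_id=4, grp=EZ): no match → kept, r columns NULL.
- l row (stu_id=6, grp=EZ): no match → kept, r columns NULL.
- l row (stu_id=5, grp=AX): no match → kept, r columns NULL.
- l row (stu_id=5, grp=AX): no match → kept, r columns NULL.
- l row (stu_id=1, grp=SG): no match → kept, r columns NULL.
- l row (stu_id=NULL, grp=EZ): no match → kept, r columns NULL.
- plus 6 unmatched r row(s), each kept with NULL l columns.

(7, NULL, C, Law); (7, NULL, C, Phys); (7, NULL, D, Stats); (9, NULL, B, Bio); (9, NULL, D, Law); (NULL, Bob, NULL, NULL); (NULL, Grace, NULL, NULL); (NULL, Judy, NULL, NULL); (NULL, Mona, NULL, NULL); (NULL, Mona, NULL, NULL); (NULL, Vik, NULL, NULL); (NULL, NULL, F, Law); (NULL, NULL, NULL, NULL)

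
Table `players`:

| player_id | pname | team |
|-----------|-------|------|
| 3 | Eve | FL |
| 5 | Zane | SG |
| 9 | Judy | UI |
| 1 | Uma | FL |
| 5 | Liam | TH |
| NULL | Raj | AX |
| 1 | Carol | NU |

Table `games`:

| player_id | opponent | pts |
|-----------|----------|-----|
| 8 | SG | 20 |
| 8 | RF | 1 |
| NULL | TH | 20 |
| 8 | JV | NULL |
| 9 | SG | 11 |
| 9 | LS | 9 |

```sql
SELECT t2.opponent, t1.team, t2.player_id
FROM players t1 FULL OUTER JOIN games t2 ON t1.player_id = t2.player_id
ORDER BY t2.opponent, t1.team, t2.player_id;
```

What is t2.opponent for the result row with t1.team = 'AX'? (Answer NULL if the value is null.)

NULL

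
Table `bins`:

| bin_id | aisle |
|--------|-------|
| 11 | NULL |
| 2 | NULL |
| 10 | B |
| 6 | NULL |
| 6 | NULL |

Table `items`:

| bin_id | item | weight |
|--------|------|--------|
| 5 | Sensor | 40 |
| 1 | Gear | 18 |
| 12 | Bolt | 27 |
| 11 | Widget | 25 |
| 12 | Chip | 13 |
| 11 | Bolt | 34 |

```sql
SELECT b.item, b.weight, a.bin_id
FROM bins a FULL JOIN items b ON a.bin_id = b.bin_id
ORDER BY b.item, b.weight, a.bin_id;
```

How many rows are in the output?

FULL OUTER JOIN keeps every row from both sides; unmatched rows get NULL for the other side's columns.
Matching on a.bin_id = b.bin_id.
Matched pairs: 2; unmatched a rows kept: 4; unmatched b rows kept: 4.
Total: 2 matched + 8 padded = 10 rows.

10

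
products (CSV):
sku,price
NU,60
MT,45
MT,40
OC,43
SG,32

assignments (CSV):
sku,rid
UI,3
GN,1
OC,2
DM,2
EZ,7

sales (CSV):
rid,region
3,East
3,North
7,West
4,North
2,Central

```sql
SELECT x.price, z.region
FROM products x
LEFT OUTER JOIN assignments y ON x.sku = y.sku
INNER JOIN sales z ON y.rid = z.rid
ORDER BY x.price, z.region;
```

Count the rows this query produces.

Step 1 — x LEFT JOIN y on sku → 5 row(s).
Then INNER JOIN `sales z` on rid: keep only rows whose y.rid appears in z.
Result: 1 row(s).

1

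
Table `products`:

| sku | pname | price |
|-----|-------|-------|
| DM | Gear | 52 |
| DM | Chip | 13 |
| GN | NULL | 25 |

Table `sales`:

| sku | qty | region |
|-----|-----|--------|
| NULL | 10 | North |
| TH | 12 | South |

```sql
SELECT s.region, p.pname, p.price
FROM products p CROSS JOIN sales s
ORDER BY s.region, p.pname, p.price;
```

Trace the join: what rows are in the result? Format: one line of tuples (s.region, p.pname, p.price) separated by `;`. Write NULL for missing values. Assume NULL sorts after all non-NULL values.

CROSS JOIN pairs every row of `products` with every row of `sales`: 3 × 2 = 6 rows.
After projecting and ordering:
s.region | p.pname | p.price
North | Chip | 13
North | Gear | 52
North | NULL | 25
South | Chip | 13
South | Gear | 52
South | NULL | 25

(North, Chip, 13); (North, Gear, 52); (North, NULL, 25); (South, Chip, 13); (South, Gear, 52); (South, NULL, 25)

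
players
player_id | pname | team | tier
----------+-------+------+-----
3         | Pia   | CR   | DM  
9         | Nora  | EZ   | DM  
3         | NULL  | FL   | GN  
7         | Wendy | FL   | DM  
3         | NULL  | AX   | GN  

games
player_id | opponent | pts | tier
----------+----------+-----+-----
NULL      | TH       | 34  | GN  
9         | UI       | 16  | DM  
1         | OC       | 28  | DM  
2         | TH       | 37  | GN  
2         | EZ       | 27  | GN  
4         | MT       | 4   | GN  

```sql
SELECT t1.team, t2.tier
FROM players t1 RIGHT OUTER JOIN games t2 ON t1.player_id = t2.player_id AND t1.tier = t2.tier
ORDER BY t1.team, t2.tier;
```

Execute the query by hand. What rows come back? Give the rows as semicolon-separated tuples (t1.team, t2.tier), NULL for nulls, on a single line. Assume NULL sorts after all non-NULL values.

(EZ, DM); (NULL, DM); (NULL, GN); (NULL, GN); (NULL, GN); (NULL, GN)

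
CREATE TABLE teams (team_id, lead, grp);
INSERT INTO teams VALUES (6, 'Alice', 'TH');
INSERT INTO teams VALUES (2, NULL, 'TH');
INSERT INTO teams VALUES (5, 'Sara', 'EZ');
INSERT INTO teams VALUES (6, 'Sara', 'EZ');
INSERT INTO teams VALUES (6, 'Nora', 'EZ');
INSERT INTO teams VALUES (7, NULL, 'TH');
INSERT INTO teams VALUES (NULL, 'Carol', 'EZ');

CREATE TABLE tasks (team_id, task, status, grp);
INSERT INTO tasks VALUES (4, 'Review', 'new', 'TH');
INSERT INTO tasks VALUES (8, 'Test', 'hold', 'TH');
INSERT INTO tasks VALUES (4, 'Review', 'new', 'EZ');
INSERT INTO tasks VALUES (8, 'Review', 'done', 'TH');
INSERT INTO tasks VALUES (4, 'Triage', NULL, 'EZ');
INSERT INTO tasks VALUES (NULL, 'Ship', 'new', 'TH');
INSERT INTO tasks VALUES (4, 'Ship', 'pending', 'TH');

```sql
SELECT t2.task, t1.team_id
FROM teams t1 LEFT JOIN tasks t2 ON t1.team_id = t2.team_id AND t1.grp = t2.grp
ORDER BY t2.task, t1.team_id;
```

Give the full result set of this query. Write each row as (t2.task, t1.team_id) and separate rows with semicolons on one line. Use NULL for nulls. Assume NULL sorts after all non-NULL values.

(NULL, 2); (NULL, 5); (NULL, 6); (NULL, 6); (NULL, 6); (NULL, 7); (NULL, NULL)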